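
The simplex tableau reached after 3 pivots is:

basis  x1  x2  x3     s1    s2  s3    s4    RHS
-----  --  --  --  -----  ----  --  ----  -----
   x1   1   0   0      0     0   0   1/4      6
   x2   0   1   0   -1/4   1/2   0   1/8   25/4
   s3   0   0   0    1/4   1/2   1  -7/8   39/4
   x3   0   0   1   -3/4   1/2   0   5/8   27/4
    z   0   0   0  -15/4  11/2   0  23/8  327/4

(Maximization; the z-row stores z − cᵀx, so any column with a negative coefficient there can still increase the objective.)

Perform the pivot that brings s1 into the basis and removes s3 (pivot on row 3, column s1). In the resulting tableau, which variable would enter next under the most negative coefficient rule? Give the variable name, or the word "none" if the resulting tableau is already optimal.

Pivot element 1/4. New z-row = old z-row − (-15/4)·(row 3/(1/4)).
Updated z-row coefficients: x1: 0, x2: 0, x3: 0, s1: 0, s2: 13, s3: 15, s4: -41/4.
The most negative is -41/4 in column s4, so s4 would enter next.

s4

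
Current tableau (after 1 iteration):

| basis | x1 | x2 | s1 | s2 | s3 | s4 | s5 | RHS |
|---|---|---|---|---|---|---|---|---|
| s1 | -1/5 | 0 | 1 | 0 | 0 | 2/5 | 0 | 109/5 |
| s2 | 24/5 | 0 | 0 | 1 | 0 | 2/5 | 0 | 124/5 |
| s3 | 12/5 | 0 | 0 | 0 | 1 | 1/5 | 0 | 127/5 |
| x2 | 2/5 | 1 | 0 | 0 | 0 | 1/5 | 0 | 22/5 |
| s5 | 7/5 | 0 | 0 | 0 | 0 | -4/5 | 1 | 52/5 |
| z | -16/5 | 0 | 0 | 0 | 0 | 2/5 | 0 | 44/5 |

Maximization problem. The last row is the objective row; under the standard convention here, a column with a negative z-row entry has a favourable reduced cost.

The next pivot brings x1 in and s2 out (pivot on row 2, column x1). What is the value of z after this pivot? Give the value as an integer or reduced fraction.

Minimum ratio for x1: (124/5)/(24/5) = 31/6.
z changes by −(z-row coeff of x1)·ratio = −(-16/5)·(31/6) = 248/15.
New z = 44/5 + (248/15) = 76/3.

76/3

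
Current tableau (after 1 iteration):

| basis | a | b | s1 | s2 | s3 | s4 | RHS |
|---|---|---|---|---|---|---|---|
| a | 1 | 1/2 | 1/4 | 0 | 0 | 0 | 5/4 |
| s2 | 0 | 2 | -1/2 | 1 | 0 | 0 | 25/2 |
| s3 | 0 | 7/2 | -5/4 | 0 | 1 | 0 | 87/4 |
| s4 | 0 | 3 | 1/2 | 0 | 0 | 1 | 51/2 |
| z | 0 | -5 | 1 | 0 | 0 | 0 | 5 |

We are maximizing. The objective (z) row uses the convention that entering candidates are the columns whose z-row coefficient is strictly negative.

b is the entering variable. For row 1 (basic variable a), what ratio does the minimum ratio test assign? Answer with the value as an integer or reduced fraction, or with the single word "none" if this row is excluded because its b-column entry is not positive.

5/2

Ratio = RHS / (b entry) = (5/4) / (1/2) = 5/2.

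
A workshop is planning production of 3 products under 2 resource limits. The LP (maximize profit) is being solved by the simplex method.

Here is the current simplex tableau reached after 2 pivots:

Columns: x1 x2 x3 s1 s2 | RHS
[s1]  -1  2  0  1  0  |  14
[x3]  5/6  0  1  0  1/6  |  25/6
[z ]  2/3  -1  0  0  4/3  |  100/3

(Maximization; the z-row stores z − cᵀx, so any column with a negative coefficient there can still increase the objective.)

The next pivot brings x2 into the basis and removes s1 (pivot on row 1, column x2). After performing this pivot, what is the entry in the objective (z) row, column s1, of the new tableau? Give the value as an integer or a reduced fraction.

Pivot element is row 1, column x2: 2.
Normalize row 1: new (row 1, s1) = 1/2 = 1/2.
z-row ← z-row − (-1)·(new row 1): 0 − (-1)·(1/2) = 1/2.

1/2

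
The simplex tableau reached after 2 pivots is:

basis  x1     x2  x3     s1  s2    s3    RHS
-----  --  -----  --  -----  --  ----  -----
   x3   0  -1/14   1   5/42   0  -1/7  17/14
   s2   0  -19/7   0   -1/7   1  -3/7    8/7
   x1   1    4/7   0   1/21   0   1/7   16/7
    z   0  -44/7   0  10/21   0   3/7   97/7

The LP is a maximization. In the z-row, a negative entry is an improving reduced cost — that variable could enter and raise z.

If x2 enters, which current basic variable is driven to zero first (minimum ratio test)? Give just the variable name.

Ratios: row 1 (x3): entry -1/14 ≤ 0, skip; row 2 (s2): entry -19/7 ≤ 0, skip; row 3 (x1): (16/7)/(4/7) = 4.
Minimum ratio 4 is in the x1 row, so x1 leaves.

x1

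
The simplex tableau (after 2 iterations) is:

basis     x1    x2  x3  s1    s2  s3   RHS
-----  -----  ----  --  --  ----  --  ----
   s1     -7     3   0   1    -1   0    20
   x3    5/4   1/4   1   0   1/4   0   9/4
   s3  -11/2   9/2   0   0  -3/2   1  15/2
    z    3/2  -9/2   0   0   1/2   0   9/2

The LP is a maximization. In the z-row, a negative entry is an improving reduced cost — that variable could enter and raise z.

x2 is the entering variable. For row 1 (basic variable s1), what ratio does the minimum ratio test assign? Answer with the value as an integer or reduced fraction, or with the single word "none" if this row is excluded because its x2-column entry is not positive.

20/3

Ratio = RHS / (x2 entry) = 20 / 3 = 20/3.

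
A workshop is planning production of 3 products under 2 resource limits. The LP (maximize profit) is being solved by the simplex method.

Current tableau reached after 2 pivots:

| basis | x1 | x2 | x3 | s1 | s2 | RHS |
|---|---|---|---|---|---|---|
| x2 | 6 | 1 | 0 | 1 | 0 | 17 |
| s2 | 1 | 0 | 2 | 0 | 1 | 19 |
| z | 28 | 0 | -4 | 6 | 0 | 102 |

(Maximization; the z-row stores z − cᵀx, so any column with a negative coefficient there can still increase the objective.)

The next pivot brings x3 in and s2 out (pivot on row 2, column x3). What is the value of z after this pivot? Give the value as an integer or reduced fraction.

Minimum ratio for x3: 19/2 = 19/2.
z changes by −(z-row coeff of x3)·ratio = −(-4)·(19/2) = 38.
New z = 102 + 38 = 140.

140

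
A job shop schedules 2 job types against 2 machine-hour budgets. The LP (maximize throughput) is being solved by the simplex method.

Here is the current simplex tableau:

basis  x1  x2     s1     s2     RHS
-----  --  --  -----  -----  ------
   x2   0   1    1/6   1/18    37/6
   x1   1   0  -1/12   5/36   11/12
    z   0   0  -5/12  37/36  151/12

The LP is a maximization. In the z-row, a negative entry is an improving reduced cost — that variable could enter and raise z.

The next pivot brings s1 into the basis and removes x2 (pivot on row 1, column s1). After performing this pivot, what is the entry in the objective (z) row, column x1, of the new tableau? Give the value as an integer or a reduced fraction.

0

Pivot element is row 1, column s1: 1/6.
Normalize row 1: new (row 1, x1) = 0/(1/6) = 0.
z-row ← z-row − (-5/12)·(new row 1): 0 − (-5/12)·0 = 0.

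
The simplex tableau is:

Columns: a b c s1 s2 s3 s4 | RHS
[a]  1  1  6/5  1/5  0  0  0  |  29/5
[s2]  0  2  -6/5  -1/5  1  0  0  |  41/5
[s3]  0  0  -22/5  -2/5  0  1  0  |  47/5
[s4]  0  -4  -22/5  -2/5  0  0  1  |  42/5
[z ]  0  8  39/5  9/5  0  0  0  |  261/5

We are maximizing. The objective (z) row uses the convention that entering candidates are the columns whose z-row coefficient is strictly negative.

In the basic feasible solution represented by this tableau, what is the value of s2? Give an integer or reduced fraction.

41/5

s2 is basic (row 2); its value is the RHS of that row: 41/5.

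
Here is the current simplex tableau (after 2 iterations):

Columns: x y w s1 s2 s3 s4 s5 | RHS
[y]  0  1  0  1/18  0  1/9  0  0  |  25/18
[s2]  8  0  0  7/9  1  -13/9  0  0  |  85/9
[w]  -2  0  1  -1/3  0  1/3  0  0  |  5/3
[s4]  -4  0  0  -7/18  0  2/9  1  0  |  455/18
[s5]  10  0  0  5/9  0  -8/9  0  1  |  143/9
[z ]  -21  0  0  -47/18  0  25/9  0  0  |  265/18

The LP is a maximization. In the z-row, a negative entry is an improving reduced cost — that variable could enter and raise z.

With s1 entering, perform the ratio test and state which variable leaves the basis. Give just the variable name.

s2

Ratios: row 1 (y): (25/18)/(1/18) = 25; row 2 (s2): (85/9)/(7/9) = 85/7; row 3 (w): entry -1/3 ≤ 0, skip; row 4 (s4): entry -7/18 ≤ 0, skip; row 5 (s5): (143/9)/(5/9) = 143/5.
Minimum ratio 85/7 is in the s2 row, so s2 leaves.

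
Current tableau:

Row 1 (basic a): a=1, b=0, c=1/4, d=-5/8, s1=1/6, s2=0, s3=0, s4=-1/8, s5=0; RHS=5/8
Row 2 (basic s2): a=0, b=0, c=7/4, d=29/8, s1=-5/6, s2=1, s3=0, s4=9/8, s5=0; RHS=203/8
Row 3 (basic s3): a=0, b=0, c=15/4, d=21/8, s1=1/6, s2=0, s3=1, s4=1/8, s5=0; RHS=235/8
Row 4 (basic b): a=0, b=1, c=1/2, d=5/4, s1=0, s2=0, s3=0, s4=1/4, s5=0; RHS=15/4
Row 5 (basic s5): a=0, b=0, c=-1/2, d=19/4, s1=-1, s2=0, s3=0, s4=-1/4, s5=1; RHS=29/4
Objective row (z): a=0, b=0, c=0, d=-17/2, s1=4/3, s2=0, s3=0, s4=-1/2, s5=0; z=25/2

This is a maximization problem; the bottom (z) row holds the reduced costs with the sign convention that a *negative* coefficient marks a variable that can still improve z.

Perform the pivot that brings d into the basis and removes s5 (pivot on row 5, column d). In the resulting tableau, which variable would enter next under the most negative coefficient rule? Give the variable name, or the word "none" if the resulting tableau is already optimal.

Pivot element 19/4. New z-row = old z-row − (-17/2)·(row 5/(19/4)).
Updated z-row coefficients: a: 0, b: 0, c: -17/19, d: 0, s1: -26/57, s2: 0, s3: 0, s4: -18/19, s5: 34/19.
The most negative is -18/19 in column s4, so s4 would enter next.

s4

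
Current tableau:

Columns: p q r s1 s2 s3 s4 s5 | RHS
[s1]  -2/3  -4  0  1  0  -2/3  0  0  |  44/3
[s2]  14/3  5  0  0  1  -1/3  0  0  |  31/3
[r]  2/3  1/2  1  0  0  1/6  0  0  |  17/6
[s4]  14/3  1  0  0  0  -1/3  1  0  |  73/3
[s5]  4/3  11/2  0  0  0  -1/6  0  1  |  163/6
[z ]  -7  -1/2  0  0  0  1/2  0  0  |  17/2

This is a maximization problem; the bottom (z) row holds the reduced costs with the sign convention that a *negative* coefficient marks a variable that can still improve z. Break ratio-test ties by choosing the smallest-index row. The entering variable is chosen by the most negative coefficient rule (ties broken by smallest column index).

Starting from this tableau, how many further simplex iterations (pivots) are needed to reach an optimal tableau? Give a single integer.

1

pivot: p in, s2 out → z = 24
No improving column remains; optimal.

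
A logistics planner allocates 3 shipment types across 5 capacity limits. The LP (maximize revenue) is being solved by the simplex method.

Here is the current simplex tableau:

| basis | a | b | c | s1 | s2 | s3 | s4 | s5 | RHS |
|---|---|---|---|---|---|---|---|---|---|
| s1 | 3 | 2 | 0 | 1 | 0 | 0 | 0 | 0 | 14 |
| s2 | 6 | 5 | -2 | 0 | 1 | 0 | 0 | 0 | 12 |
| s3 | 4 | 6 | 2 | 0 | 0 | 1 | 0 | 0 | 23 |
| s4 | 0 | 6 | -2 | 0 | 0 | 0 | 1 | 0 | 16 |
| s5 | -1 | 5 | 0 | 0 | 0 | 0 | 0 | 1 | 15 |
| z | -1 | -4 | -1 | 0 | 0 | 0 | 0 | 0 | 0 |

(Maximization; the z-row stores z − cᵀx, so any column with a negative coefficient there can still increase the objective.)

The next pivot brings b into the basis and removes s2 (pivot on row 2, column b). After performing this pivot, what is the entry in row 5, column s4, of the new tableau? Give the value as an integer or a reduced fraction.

Pivot element is row 2, column b: 5.
Normalize row 2: new (row 2, s4) = 0/5 = 0.
row 5 ← row 5 − 5·(new row 2): 0 − 5·0 = 0.

0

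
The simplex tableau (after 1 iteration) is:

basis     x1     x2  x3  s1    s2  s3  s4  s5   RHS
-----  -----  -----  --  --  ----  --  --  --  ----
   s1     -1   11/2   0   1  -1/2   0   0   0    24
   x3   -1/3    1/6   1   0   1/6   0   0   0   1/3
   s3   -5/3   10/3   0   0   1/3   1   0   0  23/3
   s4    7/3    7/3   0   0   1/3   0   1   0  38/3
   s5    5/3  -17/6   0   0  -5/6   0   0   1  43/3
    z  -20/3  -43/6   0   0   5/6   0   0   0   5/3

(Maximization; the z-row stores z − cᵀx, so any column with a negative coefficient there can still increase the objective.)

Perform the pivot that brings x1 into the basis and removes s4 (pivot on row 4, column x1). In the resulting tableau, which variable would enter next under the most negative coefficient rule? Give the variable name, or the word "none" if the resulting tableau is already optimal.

Pivot element 7/3. New z-row = old z-row − (-20/3)·(row 4/(7/3)).
Updated z-row coefficients: x1: 0, x2: -1/2, x3: 0, s1: 0, s2: 25/14, s3: 0, s4: 20/7, s5: 0.
The most negative is -1/2 in column x2, so x2 would enter next.

x2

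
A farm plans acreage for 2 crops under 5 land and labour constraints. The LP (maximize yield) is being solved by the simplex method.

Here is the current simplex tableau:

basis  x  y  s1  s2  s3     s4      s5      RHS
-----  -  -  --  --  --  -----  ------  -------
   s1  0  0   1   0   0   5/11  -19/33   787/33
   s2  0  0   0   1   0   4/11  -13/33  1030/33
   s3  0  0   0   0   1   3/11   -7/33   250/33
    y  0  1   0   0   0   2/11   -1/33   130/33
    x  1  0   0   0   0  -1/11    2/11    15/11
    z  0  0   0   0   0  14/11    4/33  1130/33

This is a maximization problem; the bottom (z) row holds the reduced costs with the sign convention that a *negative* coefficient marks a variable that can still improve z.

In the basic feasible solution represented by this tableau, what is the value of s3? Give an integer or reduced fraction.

s3 is basic (row 3); its value is the RHS of that row: 250/33.

250/33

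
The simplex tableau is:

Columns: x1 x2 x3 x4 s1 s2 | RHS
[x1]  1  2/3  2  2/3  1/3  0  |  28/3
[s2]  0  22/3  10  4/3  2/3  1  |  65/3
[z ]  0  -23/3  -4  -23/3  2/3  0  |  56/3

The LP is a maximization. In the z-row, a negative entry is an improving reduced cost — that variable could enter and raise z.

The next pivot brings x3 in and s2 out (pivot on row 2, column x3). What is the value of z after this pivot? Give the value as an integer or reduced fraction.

82/3

Minimum ratio for x3: (65/3)/10 = 13/6.
z changes by −(z-row coeff of x3)·ratio = −(-4)·(13/6) = 26/3.
New z = 56/3 + (26/3) = 82/3.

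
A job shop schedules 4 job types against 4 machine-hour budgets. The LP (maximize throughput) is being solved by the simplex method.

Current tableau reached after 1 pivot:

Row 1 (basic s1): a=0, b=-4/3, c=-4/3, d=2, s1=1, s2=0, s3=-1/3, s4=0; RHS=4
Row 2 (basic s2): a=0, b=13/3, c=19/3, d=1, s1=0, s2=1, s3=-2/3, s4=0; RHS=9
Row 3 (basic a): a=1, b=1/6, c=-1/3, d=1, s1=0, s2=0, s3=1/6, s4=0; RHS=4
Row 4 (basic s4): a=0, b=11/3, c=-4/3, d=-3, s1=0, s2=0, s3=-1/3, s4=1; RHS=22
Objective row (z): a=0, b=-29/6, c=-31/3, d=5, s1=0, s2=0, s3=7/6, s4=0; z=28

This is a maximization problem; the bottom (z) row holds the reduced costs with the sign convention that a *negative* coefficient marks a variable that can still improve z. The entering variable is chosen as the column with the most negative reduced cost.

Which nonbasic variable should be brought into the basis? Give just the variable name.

c

Objective-row coefficients: a: 0, b: -29/6, c: -31/3, d: 5, s1: 0, s2: 0, s3: 7/6, s4: 0.
The most negative is -31/3 in column c, so c enters.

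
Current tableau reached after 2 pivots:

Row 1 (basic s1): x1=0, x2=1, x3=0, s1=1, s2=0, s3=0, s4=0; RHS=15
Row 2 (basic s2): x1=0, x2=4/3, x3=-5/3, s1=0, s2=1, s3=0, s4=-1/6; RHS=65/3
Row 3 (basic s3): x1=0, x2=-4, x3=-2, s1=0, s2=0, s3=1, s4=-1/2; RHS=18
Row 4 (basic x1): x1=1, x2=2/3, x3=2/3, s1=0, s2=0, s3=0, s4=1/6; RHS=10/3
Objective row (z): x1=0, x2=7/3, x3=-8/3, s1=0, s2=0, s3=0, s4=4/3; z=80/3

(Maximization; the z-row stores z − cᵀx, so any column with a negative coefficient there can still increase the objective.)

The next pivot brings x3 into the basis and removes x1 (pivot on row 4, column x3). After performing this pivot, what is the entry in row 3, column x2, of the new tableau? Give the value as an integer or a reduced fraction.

Pivot element is row 4, column x3: 2/3.
Normalize row 4: new (row 4, x2) = (2/3)/(2/3) = 1.
row 3 ← row 3 − (-2)·(new row 4): -4 − (-2)·1 = -2.

-2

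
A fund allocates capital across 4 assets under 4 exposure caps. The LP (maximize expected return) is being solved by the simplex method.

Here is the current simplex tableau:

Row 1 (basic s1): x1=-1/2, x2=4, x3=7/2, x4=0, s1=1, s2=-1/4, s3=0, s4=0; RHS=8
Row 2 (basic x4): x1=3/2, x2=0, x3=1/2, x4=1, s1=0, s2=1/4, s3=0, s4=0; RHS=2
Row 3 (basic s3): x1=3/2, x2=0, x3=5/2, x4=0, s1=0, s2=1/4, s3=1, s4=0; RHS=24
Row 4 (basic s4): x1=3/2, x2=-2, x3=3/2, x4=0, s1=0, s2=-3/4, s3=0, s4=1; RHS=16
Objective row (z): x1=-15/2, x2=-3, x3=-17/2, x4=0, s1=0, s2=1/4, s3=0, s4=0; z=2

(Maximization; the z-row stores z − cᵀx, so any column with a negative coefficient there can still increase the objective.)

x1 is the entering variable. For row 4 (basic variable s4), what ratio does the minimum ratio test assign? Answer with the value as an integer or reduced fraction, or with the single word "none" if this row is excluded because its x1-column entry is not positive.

32/3

Ratio = RHS / (x1 entry) = 16 / (3/2) = 32/3.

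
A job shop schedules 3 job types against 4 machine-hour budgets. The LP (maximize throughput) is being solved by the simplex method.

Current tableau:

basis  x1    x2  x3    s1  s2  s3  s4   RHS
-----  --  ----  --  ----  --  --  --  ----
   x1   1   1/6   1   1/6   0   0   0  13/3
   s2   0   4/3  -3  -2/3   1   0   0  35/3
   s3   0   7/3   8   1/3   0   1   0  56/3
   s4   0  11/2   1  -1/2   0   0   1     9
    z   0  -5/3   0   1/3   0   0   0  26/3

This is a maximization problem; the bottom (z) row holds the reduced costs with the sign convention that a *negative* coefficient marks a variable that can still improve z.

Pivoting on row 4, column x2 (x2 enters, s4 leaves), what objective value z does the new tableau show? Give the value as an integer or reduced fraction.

Minimum ratio for x2: 9/(11/2) = 18/11.
z changes by −(z-row coeff of x2)·ratio = −(-5/3)·(18/11) = 30/11.
New z = 26/3 + (30/11) = 376/33.

376/33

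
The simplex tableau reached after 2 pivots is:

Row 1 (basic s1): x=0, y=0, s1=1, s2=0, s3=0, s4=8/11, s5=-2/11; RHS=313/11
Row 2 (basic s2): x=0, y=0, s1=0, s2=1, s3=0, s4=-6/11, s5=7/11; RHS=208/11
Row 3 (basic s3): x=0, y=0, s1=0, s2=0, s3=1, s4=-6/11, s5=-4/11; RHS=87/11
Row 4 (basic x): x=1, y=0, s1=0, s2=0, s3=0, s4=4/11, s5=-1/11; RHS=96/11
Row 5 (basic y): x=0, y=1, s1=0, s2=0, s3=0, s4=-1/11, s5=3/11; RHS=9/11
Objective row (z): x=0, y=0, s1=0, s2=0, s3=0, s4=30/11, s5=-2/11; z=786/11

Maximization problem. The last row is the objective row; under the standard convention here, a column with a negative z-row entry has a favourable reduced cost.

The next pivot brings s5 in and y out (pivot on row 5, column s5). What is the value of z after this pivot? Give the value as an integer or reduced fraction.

Minimum ratio for s5: (9/11)/(3/11) = 3.
z changes by −(z-row coeff of s5)·ratio = −(-2/11)·3 = 6/11.
New z = 786/11 + (6/11) = 72.

72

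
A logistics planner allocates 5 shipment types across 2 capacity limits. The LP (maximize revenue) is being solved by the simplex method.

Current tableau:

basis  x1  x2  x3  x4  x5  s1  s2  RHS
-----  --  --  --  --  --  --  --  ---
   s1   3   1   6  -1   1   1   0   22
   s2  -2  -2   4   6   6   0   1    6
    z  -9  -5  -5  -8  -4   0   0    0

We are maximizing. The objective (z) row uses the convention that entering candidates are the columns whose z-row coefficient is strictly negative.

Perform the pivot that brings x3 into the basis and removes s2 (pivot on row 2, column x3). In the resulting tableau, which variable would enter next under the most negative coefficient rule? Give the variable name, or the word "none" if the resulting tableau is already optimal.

Pivot element 4. New z-row = old z-row − (-5)·(row 2/4).
Updated z-row coefficients: x1: -23/2, x2: -15/2, x3: 0, x4: -1/2, x5: 7/2, s1: 0, s2: 5/4.
The most negative is -23/2 in column x1, so x1 would enter next.

x1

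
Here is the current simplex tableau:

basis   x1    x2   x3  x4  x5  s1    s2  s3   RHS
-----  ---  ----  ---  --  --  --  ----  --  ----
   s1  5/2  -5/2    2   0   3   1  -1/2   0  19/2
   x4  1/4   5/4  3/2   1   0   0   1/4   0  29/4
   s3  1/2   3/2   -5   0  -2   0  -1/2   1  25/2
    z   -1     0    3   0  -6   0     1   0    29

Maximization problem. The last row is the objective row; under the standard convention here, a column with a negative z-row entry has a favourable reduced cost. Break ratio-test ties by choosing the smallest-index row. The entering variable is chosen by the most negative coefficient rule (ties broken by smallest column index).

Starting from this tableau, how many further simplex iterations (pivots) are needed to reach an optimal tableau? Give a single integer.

pivot: x5 in, s1 out → z = 48
pivot: x2 in, x4 out → z = 77
No improving column remains; optimal.

2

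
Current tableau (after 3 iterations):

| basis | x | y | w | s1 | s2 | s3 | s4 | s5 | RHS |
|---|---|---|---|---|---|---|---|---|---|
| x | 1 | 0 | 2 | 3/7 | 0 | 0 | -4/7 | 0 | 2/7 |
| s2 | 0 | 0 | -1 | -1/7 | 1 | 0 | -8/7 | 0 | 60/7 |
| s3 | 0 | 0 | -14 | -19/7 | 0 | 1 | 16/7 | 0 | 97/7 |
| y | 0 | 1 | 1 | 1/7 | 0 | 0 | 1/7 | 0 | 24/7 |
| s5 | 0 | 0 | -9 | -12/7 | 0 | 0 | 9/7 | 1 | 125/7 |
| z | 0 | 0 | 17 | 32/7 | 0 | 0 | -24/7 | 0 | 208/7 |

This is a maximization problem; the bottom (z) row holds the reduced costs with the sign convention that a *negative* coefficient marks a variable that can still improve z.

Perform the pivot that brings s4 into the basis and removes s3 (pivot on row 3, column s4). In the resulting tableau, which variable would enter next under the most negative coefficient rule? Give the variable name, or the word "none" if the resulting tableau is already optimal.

w

Pivot element 16/7. New z-row = old z-row − (-24/7)·(row 3/(16/7)).
Updated z-row coefficients: x: 0, y: 0, w: -4, s1: 1/2, s2: 0, s3: 3/2, s4: 0, s5: 0.
The most negative is -4 in column w, so w would enter next.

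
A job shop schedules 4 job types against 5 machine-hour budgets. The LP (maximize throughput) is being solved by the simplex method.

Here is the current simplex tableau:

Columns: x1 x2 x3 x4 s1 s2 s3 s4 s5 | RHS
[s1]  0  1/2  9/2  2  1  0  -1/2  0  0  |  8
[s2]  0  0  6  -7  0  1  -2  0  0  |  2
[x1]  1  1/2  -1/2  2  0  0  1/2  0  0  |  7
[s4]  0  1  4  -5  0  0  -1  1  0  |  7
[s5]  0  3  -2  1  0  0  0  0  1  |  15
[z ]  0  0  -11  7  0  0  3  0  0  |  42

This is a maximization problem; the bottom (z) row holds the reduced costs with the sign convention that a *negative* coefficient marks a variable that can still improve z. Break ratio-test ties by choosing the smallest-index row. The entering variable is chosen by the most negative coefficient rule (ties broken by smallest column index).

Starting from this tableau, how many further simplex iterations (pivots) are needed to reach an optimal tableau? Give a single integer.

2

pivot: x3 in, s2 out → z = 137/3
pivot: x4 in, s1 out → z = 1476/29
No improving column remains; optimal.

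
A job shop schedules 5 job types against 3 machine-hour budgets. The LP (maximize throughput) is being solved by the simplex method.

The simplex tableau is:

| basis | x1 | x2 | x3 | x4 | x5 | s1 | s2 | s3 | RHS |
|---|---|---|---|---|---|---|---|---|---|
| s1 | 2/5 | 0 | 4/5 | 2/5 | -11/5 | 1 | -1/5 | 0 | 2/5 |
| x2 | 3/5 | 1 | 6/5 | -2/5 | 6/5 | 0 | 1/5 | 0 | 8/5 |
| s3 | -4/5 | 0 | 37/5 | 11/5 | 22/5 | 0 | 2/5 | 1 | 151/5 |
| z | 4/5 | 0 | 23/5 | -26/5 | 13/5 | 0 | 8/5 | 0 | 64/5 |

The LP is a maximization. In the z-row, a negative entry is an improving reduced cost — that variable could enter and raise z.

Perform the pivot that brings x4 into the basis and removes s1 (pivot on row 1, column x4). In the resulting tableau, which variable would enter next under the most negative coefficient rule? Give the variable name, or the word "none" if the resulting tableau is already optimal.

Pivot element 2/5. New z-row = old z-row − (-26/5)·(row 1/(2/5)).
Updated z-row coefficients: x1: 6, x2: 0, x3: 15, x4: 0, x5: -26, s1: 13, s2: -1, s3: 0.
The most negative is -26 in column x5, so x5 would enter next.

x5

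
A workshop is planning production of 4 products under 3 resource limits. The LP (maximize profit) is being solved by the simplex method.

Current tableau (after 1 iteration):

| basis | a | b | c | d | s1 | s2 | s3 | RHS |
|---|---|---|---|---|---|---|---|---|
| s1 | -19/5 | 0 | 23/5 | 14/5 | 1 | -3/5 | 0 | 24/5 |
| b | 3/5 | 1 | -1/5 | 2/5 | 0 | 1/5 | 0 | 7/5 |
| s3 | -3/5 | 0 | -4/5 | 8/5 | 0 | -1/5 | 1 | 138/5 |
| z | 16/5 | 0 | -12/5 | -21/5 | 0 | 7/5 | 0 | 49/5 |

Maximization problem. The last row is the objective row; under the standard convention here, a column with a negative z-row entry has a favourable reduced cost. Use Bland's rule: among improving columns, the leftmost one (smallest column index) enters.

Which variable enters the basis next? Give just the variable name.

Objective-row coefficients: a: 16/5, b: 0, c: -12/5, d: -21/5, s1: 0, s2: 7/5, s3: 0.
Improving columns: c, d. Bland's rule picks the smallest column index → c.

c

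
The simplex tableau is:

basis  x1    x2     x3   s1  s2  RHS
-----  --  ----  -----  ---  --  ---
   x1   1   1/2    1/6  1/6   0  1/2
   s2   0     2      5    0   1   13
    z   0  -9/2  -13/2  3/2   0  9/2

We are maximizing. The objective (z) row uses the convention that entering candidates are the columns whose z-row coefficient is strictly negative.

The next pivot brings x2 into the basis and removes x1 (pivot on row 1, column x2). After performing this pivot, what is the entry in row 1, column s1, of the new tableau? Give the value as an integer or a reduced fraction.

1/3

Pivot element is row 1, column x2: 1/2.
Normalize row 1: new (row 1, s1) = (1/6)/(1/2) = 1/3.
Row 1 is the pivot row, so the entry is 1/3.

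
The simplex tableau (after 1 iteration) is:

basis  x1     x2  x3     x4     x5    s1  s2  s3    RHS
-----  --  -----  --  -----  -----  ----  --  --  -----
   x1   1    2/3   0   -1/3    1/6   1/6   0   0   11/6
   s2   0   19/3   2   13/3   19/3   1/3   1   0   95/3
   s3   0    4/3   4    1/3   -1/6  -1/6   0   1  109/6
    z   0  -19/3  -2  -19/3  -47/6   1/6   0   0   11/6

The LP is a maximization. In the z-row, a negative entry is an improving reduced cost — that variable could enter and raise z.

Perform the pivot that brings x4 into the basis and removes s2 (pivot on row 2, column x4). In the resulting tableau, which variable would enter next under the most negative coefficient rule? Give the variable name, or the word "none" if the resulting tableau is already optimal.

none

Pivot element 13/3. New z-row = old z-row − (-19/3)·(row 2/(13/3)).
Updated z-row coefficients: x1: 0, x2: 38/13, x3: 12/13, x4: 0, x5: 37/26, s1: 17/26, s2: 19/13, s3: 0.
No coefficient is strictly negative; the tableau after this pivot is optimal.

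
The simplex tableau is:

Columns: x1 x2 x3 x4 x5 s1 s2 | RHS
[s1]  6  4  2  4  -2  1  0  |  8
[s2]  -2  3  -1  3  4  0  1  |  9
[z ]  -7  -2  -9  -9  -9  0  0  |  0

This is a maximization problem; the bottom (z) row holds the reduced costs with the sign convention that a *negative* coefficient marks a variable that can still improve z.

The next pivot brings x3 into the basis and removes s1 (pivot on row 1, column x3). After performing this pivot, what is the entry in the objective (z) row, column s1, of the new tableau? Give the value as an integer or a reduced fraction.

Pivot element is row 1, column x3: 2.
Normalize row 1: new (row 1, s1) = 1/2 = 1/2.
z-row ← z-row − (-9)·(new row 1): 0 − (-9)·(1/2) = 9/2.

9/2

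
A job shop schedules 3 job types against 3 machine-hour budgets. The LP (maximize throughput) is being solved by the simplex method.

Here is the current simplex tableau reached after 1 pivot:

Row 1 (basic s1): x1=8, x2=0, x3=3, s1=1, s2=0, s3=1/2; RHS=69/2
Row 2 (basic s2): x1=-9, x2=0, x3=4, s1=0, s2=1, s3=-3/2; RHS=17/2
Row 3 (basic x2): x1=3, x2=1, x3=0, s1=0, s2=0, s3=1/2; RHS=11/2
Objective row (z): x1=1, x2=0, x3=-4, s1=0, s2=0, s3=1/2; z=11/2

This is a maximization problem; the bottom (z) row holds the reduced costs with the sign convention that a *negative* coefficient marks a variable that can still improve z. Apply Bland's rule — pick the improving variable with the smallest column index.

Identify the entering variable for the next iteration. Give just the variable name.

x3

Objective-row coefficients: x1: 1, x2: 0, x3: -4, s1: 0, s2: 0, s3: 1/2.
Improving columns: x3. Bland's rule picks the smallest column index → x3.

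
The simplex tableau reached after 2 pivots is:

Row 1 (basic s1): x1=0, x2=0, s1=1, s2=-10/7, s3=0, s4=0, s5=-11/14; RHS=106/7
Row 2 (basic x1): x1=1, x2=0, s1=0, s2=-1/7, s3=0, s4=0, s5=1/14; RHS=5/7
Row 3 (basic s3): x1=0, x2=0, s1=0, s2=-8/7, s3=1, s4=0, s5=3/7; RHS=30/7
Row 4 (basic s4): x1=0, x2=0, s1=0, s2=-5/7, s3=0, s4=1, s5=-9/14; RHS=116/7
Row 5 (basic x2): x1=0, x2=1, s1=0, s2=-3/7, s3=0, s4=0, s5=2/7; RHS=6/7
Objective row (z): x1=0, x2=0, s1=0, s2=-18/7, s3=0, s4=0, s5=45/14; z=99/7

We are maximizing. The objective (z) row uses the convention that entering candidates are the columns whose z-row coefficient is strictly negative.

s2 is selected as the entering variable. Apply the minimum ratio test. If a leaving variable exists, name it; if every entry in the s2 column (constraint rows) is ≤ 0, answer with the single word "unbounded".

unbounded

s2-column entries: row 1: -10/7, row 2: -1/7, row 3: -8/7, row 4: -5/7, row 5: -3/7. All ≤ 0, so s2 can increase without bound; the LP is unbounded in this direction.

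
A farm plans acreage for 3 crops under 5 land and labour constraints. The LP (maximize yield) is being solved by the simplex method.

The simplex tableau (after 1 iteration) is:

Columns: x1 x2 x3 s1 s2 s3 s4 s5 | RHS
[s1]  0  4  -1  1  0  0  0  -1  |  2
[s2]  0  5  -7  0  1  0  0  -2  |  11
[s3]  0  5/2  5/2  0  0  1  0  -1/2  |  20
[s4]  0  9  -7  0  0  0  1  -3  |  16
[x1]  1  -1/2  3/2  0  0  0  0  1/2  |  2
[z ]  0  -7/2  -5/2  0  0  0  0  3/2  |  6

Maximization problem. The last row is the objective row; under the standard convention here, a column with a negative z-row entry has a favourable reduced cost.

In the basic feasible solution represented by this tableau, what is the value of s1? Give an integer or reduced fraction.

s1 is basic (row 1); its value is the RHS of that row: 2.

2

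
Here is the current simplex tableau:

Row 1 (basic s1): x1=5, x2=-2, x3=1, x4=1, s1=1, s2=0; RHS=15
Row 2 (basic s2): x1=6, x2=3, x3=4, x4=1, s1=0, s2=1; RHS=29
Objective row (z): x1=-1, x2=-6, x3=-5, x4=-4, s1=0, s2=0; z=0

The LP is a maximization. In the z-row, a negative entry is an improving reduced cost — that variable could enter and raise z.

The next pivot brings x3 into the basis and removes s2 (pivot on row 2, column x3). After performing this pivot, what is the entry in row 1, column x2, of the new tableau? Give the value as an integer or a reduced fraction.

-11/4

Pivot element is row 2, column x3: 4.
Normalize row 2: new (row 2, x2) = 3/4 = 3/4.
row 1 ← row 1 − 1·(new row 2): -2 − 1·(3/4) = -11/4.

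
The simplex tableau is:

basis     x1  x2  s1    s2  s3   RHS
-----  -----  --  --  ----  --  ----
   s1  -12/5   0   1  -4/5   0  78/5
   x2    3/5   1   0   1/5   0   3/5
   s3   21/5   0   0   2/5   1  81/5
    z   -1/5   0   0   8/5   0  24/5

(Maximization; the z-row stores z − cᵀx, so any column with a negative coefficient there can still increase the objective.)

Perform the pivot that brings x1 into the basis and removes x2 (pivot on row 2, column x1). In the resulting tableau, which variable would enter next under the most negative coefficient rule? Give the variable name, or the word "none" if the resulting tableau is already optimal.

Pivot element 3/5. New z-row = old z-row − (-1/5)·(row 2/(3/5)).
Updated z-row coefficients: x1: 0, x2: 1/3, s1: 0, s2: 5/3, s3: 0.
No coefficient is strictly negative; the tableau after this pivot is optimal.

none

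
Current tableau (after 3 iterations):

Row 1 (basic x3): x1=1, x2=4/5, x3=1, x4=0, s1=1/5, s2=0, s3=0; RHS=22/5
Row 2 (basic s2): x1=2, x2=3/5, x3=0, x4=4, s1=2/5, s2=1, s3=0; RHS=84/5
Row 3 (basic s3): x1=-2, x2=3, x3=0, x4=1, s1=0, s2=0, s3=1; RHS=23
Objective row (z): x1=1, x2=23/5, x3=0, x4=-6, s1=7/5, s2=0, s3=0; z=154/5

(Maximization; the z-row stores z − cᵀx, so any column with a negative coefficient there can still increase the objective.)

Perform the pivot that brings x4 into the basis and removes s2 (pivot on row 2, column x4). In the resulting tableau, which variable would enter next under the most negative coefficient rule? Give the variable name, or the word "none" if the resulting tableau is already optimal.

Pivot element 4. New z-row = old z-row − (-6)·(row 2/4).
Updated z-row coefficients: x1: 4, x2: 11/2, x3: 0, x4: 0, s1: 2, s2: 3/2, s3: 0.
No coefficient is strictly negative; the tableau after this pivot is optimal.

none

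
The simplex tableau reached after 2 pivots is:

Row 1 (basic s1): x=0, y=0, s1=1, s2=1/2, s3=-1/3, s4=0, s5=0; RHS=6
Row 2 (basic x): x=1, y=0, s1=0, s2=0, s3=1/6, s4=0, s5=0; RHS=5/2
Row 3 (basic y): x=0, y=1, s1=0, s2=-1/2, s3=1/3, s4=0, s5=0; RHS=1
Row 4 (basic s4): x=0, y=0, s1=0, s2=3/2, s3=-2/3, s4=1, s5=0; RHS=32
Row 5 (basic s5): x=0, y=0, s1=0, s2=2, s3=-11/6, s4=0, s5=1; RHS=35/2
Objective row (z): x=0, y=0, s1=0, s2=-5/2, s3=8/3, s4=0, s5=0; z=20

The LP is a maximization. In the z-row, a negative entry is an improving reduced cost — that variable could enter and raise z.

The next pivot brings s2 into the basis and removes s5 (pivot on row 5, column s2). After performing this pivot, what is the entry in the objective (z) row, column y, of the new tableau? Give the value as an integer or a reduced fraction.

0

Pivot element is row 5, column s2: 2.
Normalize row 5: new (row 5, y) = 0/2 = 0.
z-row ← z-row − (-5/2)·(new row 5): 0 − (-5/2)·0 = 0.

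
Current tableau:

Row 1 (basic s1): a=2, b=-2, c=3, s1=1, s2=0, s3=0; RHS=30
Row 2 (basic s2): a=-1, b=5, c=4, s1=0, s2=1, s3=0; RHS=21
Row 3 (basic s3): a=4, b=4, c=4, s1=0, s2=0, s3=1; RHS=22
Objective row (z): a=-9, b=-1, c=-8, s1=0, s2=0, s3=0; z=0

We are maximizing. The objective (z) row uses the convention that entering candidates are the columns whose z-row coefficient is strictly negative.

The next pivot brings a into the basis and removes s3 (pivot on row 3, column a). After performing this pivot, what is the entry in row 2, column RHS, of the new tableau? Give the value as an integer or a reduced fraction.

53/2

Pivot element is row 3, column a: 4.
Normalize row 3: new (row 3, RHS) = 22/4 = 11/2.
row 2 ← row 2 − (-1)·(new row 3): 21 − (-1)·(11/2) = 53/2.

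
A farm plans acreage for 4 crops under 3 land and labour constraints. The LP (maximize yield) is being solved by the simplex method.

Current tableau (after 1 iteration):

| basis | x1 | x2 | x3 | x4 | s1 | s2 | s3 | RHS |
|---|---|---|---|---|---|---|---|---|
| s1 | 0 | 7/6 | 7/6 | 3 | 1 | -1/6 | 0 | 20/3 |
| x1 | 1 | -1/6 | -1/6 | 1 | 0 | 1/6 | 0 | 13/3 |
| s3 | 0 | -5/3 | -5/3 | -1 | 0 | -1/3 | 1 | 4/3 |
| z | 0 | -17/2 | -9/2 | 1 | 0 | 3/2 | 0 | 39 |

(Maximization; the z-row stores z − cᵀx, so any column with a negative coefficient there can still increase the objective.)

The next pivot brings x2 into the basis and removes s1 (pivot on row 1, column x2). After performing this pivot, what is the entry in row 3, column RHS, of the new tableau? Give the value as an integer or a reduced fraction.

Pivot element is row 1, column x2: 7/6.
Normalize row 1: new (row 1, RHS) = (20/3)/(7/6) = 40/7.
row 3 ← row 3 − (-5/3)·(new row 1): 4/3 − (-5/3)·(40/7) = 76/7.

76/7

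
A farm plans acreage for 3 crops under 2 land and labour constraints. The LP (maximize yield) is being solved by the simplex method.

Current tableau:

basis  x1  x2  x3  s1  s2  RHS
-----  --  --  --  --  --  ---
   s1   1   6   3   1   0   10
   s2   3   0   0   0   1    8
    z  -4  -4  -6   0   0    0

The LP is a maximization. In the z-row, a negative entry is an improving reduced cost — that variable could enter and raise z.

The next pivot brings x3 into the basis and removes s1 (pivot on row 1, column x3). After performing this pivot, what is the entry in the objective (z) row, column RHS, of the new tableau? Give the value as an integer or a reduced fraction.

Pivot element is row 1, column x3: 3.
Normalize row 1: new (row 1, RHS) = 10/3 = 10/3.
z-row ← z-row − (-6)·(new row 1): 0 − (-6)·(10/3) = 20.

20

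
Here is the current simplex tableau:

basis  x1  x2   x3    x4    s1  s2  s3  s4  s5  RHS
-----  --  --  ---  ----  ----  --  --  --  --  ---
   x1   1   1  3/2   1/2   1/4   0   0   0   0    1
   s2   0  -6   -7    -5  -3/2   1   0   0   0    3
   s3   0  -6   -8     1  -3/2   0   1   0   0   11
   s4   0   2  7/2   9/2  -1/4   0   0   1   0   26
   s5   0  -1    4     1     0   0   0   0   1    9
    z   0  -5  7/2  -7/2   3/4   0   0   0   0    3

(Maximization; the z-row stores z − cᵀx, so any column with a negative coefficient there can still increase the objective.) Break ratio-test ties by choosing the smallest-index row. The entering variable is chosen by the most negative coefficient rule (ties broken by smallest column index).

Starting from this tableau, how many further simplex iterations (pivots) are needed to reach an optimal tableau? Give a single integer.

pivot: x2 in, x1 out → z = 8
pivot: x4 in, x2 out → z = 10
No improving column remains; optimal.

2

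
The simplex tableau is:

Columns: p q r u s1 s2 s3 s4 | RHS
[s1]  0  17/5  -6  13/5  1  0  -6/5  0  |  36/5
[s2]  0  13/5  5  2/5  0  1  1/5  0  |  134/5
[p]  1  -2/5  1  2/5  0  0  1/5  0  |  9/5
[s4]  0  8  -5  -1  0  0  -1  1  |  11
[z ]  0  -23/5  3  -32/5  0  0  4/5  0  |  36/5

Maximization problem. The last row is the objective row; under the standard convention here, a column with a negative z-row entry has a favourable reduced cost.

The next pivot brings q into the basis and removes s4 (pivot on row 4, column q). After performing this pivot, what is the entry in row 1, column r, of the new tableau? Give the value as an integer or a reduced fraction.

Pivot element is row 4, column q: 8.
Normalize row 4: new (row 4, r) = (-5)/8 = -5/8.
row 1 ← row 1 − (17/5)·(new row 4): -6 − (17/5)·(-5/8) = -31/8.

-31/8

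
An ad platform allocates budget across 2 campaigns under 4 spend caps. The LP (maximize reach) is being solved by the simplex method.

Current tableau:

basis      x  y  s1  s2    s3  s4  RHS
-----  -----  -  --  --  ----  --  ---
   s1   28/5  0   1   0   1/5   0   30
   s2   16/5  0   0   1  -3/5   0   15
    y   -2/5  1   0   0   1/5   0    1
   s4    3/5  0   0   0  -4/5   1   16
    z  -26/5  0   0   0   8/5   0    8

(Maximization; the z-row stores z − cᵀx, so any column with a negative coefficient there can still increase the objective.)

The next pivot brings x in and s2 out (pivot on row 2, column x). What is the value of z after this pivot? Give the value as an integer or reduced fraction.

259/8

Minimum ratio for x: 15/(16/5) = 75/16.
z changes by −(z-row coeff of x)·ratio = −(-26/5)·(75/16) = 195/8.
New z = 8 + (195/8) = 259/8.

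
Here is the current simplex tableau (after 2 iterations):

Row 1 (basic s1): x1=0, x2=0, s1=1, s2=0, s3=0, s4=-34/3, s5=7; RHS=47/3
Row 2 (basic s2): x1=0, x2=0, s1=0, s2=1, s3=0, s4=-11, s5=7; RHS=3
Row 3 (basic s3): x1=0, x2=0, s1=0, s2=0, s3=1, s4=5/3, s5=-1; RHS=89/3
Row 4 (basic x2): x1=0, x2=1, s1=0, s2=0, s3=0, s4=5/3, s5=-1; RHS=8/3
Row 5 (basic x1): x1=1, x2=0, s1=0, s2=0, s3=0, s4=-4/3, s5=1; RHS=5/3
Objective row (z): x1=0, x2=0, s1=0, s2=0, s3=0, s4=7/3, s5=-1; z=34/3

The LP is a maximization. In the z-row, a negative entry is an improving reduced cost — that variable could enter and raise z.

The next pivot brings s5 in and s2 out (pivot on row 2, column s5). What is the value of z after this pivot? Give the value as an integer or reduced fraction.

247/21

Minimum ratio for s5: 3/7 = 3/7.
z changes by −(z-row coeff of s5)·ratio = −(-1)·(3/7) = 3/7.
New z = 34/3 + (3/7) = 247/21.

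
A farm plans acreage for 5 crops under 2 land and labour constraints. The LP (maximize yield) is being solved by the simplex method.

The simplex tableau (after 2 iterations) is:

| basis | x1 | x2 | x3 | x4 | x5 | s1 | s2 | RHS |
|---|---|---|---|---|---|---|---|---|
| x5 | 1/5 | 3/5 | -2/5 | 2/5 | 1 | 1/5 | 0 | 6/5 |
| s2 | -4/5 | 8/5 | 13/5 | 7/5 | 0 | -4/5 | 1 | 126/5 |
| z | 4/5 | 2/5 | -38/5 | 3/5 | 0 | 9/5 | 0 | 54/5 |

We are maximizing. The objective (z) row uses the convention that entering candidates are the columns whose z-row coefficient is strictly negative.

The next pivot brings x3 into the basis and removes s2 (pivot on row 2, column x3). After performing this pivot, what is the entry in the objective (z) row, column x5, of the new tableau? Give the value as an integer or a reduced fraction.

0

Pivot element is row 2, column x3: 13/5.
Normalize row 2: new (row 2, x5) = 0/(13/5) = 0.
z-row ← z-row − (-38/5)·(new row 2): 0 − (-38/5)·0 = 0.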